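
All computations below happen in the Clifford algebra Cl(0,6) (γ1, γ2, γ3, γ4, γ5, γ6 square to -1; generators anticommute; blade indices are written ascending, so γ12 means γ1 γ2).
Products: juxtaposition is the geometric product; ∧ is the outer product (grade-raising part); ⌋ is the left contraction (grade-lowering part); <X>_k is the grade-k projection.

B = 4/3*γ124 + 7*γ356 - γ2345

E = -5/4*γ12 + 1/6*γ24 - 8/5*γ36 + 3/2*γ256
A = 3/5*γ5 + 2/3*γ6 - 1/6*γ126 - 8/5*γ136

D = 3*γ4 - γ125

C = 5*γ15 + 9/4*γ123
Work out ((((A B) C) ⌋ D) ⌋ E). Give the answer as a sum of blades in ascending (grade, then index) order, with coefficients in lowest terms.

step 1: -56/5*γ15 - 14/3*γ35 + 21/5*γ36 - 2/9*γ46 - 3/5*γ234 + 7/6*γ1235 - 4/5*γ1245 - 8/9*γ1246 - 32/15*γ2346 + 8/5*γ12456 - 1/6*γ13456 - 2/3*γ23456
step 2: 56 - 21/8*γ5 + 70/3*γ13 - 27/20*γ14 - 35/6*γ23 + 4*γ24 - 21/2*γ125 + 189/20*γ126 + 24/5*γ146 - 126/5*γ235 - 8*γ246 + 9/5*γ345 + 17/6*γ346 - 21*γ1356 - 7/18*γ1456 + 347/72*γ2456 + 18/5*γ3456 + 3*γ12345 + 17/6*γ12346 + 32/3*γ123456
step 3: 21/2 + 168*γ4 - 21/8*γ12 - 56*γ125
step 4: -105/32 + 28*γ2 - 105/8*γ12 + 7/4*γ24 - 84/5*γ36 + 63/4*γ256
Answer: -105/32 + 28*γ2 - 105/8*γ12 + 7/4*γ24 - 84/5*γ36 + 63/4*γ256


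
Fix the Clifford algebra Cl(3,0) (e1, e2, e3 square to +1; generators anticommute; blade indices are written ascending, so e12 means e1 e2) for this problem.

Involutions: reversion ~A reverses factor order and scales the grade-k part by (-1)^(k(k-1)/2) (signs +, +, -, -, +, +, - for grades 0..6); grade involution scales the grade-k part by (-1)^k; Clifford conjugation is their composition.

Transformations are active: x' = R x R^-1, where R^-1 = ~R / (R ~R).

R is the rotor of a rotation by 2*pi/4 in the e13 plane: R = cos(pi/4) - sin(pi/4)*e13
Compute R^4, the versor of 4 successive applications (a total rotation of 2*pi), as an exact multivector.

Rotor phase runs at HALF the rotation angle; powers of one rotor simply add phase, so after 4 steps in e13 the phase is 4*pi/4 = pi and R^4 = cos(pi) - sin(pi)*e13.
cos(pi) = -1 and sin(pi) = 0, so R^4 = -1. The total rotation 2*pi is 1 full turn, so every vector returns to itself, yet the rotor is -1, on the OTHER sheet of the double cover (an odd number of 2*pi turns).
Answer: -1


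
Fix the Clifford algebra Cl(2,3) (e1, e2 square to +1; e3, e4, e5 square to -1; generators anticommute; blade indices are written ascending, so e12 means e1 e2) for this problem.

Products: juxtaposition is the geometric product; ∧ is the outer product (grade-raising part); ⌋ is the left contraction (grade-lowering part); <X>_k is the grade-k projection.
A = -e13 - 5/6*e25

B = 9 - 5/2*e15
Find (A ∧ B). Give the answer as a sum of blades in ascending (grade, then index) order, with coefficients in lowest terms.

step 1: -9*e13 - 15/2*e25
Answer: -9*e13 - 15/2*e25


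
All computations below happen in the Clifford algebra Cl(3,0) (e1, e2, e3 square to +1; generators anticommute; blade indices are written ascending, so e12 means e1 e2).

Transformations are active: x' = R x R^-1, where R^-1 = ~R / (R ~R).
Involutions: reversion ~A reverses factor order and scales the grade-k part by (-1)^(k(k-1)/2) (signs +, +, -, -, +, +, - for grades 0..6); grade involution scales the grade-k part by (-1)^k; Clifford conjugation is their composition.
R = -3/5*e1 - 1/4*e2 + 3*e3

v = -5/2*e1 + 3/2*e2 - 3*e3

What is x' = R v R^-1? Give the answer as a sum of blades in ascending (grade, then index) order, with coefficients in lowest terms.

~R = -3/5*e1 - 1/4*e2 + 3*e3, and R ~R = 3769/400, so R^-1 = ~R / (3769/400).
R v = -63/8 - 61/40*e12 + 93/10*e13 - 15/4*e23
Answer: 26405/7538*e1 - 8157/7538*e2 - 7593/3769*e3


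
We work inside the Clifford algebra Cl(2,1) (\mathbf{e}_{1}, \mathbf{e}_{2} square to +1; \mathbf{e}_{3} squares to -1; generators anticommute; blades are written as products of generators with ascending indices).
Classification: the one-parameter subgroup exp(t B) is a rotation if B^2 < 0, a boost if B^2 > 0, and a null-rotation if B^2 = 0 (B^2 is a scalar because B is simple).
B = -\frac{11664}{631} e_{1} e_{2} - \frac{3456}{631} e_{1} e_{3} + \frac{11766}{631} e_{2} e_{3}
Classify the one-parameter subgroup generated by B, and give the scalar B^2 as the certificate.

B^2 term by term: the squares give (-\frac{11664}{631})^2*(e_{1} e_{2})^2 + (-\frac{3456}{631})^2*(e_{1} e_{3})^2 + (\frac{11766}{631})^2*(e_{2} e_{3})^2 = \frac{136048896}{398161}*(-1) + \frac{11943936}{398161}*(+1) + \frac{138438756}{398161}*(+1) = 36 (each basis 2-blade squares to minus the product of its generators' squares); cross terms between blades sharing an index anticommute and cancel. So B^2 = 36.
Answer: boost, certificate B^2 = 36. Key observation: B^2 = 36 is a conjugation invariant, so its sign decides the class regardless of the surface form of B.


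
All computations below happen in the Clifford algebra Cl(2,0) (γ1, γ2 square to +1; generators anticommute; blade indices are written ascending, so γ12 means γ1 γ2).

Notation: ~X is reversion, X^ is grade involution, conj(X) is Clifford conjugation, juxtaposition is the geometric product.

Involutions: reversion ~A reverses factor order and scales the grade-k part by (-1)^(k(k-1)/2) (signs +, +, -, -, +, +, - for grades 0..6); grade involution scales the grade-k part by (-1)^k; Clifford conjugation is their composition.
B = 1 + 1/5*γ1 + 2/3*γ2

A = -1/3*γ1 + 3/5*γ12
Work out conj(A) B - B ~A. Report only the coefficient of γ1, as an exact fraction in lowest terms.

first term: 1/15 - 1/15*γ1 + 3/25*γ2 - 17/45*γ12
second term: -1/15 + 1/15*γ1 - 3/25*γ2 - 17/45*γ12
Answer: -2/15


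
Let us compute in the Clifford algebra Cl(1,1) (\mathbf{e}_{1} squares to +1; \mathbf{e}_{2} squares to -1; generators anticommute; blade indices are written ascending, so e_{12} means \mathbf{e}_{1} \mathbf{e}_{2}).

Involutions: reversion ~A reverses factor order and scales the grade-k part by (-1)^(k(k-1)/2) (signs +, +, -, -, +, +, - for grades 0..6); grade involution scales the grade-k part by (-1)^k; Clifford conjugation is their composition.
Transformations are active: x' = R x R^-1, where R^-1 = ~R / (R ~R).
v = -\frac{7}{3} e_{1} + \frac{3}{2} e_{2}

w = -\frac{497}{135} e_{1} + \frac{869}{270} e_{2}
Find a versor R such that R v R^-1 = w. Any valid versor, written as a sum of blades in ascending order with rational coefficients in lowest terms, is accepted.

Reasoning: v^2 = w^2 = \frac{115}{36} since conjugation preserves the quadratic form; R = v + w = -\frac{812}{135} e_{1} + \frac{637}{135} e_{2} is then valid when invertible, keeping its own part and reversing (v - w)/2.
Answer: -\frac{812}{135} e_{1} + \frac{637}{135} e_{2}


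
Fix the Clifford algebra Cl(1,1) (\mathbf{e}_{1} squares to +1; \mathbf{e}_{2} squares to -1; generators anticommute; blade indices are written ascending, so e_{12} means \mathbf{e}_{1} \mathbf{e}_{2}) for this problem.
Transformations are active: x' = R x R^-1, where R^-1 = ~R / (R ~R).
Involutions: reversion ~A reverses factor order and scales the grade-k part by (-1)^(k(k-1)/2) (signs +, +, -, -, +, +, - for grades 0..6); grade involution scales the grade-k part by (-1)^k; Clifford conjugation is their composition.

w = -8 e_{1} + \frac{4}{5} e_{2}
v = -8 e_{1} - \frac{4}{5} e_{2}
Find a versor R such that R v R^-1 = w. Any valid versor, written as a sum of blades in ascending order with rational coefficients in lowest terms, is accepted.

R = v + w = -16 e_{1} works: the equal norms (\frac{1584}{25}) guarantee its sandwich swaps v into w.
Answer: -16 e_{1}


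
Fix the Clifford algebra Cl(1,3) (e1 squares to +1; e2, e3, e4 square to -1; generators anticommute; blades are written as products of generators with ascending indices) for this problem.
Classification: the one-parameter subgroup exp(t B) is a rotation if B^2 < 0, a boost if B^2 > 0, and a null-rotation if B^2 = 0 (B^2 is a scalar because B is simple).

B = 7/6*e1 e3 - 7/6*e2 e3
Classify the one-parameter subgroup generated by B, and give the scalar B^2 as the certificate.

B^2 term by term: the squares give (7/6)^2*(e1 e3)^2 + (-7/6)^2*(e2 e3)^2 = 49/36*(+1) + 49/36*(-1) = 0 (each basis 2-blade squares to minus the product of its generators' squares); cross terms between blades sharing an index anticommute and cancel. So B^2 = 0.
Answer: null-rotation, certificate B^2 = 0. One invariant decides it: the square 0 survives every conjugation, and its sign is exactly the classification.


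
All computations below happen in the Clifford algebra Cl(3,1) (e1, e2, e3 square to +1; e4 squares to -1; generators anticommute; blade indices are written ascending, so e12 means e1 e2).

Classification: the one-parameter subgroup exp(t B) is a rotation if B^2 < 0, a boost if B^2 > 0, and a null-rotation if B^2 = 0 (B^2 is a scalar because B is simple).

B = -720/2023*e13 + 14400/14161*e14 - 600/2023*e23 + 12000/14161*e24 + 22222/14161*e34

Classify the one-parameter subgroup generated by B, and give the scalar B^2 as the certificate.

B^2 term by term: the squares give (-720/2023)^2*(e13)^2 + (14400/14161)^2*(e14)^2 + (-600/2023)^2*(e23)^2 + (12000/14161)^2*(e24)^2 + (22222/14161)^2*(e34)^2 = 518400/4092529*(-1) + 207360000/200533921*(+1) + 360000/4092529*(-1) + 144000000/200533921*(+1) + 493817284/200533921*(+1) = 4 (each basis 2-blade squares to minus the product of its generators' squares); cross terms between blades sharing an index anticommute and cancel; the commuting (index-disjoint) pairs give grade-4 terms 2*c*c'*(blade product), which cancel blade by blade — e1234: 17280000/28647703 - 17280000/28647703 = 0 — confirming B is simple. So B^2 = 4.
Answer: boost, certificate B^2 = 4. The scalar 4 is the complete invariant here: its sign names the subgroup type.


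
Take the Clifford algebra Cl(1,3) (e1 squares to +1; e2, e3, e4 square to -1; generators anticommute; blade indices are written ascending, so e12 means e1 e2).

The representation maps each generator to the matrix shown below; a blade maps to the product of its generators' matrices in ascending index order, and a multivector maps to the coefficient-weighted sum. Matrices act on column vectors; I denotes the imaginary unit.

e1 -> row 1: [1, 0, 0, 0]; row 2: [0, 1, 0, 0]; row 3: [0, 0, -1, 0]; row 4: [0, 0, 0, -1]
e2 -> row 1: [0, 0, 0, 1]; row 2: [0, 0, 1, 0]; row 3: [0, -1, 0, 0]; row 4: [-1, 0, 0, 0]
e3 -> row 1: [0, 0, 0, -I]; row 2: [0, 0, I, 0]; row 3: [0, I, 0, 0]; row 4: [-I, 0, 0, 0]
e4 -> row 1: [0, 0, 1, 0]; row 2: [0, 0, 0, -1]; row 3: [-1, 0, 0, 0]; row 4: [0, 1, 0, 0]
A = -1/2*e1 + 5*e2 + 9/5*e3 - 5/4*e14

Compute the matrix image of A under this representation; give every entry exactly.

Bivector images (products of the table entries): rho(e14) = rho(e1)rho(e4) = row 1: [0, 0, 1, 0]; row 2: [0, 0, 0, -1]; row 3: [1, 0, 0, 0]; row 4: [0, -1, 0, 0].
M = (-1/2)*rho(e1) + (5)*rho(e2) + (9/5)*rho(e3) + (-5/4)*rho(e14), summed entrywise:
Answer: row 1: [-1/2, 0, -5/4, 5 - 9*I/5]; row 2: [0, -1/2, 5 + 9*I/5, 5/4]; row 3: [-5/4, -5 + 9*I/5, 1/2, 0]; row 4: [-5 - 9*I/5, 5/4, 0, 1/2]


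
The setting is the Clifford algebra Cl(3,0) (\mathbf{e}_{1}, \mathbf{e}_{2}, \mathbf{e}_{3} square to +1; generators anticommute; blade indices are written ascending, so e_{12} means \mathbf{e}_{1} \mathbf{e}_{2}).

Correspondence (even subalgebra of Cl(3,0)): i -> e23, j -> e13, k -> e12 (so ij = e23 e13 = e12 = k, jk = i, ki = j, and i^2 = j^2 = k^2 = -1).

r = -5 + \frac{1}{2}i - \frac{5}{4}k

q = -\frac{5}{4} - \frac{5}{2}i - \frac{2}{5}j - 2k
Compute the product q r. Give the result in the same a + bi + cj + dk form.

In blades: q = -\frac{5}{4} - 2 e_{12} - \frac{2}{5} e_{13} - \frac{5}{2} e_{23}, r = -5 - \frac{5}{4} e_{12} + \frac{1}{2} e_{23}.
Distribute q over r term by term (generator squares from the signature, products reordered to ascending indices): (-\frac{5}{4})*r = \frac{25}{4} + \frac{25}{16} e_{12} - \frac{5}{8} e_{23}; (-2 e_{12})*r = -\frac{5}{2} + 10 e_{12} - e_{13}; (-\frac{2}{5} e_{13})*r = \frac{1}{5} e_{12} + 2 e_{13} + \frac{1}{2} e_{23}; (-\frac{5}{2} e_{23})*r = \frac{5}{4} - \frac{25}{8} e_{13} + \frac{25}{2} e_{23}.
Sum: 5 + \frac{941}{80} e_{12} - \frac{17}{8} e_{13} + \frac{99}{8} e_{23}; translating back through the correspondence:
Answer: 5 + \frac{99}{8}i - \frac{17}{8}j + \frac{941}{80}k


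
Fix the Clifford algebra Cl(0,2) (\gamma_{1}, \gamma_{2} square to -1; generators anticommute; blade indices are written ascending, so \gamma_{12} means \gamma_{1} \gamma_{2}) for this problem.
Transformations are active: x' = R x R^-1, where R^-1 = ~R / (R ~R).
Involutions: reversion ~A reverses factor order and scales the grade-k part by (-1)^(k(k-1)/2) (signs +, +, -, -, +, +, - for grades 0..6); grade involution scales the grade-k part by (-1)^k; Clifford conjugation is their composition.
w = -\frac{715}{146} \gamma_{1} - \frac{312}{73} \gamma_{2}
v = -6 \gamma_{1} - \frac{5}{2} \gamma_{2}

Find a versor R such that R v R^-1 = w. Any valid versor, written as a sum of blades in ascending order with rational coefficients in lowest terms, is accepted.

Key observation: q(v) = q(w) = -\frac{169}{4} (sandwiches preserve the norm), so R = v + w = -\frac{1591}{146} \gamma_{1} - \frac{989}{146} \gamma_{2} works whenever it is invertible — the component of v along it is kept and (v - w)/2 reverses, sending v to w.
Answer: -\frac{1591}{146} \gamma_{1} - \frac{989}{146} \gamma_{2}


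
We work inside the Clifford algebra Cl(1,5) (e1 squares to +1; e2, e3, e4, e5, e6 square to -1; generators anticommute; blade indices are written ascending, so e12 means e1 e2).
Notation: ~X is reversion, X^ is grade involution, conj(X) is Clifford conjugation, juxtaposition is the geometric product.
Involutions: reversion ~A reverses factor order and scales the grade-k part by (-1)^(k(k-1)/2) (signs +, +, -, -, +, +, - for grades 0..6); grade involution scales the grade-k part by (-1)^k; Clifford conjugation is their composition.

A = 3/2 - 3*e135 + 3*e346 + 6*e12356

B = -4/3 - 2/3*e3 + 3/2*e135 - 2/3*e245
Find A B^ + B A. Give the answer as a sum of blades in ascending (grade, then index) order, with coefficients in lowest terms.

first term: -13/2 + e3 - 2*e15 + 9*e26 - 2*e46 + 7/4*e135 + e245 - 4*e346 - 2*e1234 - 4*e1256 + 4*e1346 + 9/2*e1456 + 2*e2356 - 8*e12356
second term: 5/2 - e3 + 2*e15 - 9*e26 + 2*e46 + 25/4*e135 - e245 - 4*e346 + 2*e1234 + 4*e1256 + 4*e1346 - 9/2*e1456 - 2*e2356 - 8*e12356
Answer: -4 + 8*e135 - 8*e346 + 8*e1346 - 16*e12356


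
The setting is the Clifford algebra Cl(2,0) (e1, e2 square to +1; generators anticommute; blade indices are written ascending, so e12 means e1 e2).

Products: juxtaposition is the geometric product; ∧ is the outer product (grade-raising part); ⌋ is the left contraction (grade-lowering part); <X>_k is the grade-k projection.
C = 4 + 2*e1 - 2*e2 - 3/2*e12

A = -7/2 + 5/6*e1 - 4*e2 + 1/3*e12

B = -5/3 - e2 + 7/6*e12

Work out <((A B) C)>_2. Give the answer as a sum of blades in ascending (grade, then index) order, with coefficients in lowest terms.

step 1: 85/9 + 53/18*e1 + 401/36*e2 - 197/36*e12
step 2: 949/72 + 4199/72*e1 + 1159/36*e2 - 578/9*e12
step 3: -578/9*e12
Answer: -578/9*e12


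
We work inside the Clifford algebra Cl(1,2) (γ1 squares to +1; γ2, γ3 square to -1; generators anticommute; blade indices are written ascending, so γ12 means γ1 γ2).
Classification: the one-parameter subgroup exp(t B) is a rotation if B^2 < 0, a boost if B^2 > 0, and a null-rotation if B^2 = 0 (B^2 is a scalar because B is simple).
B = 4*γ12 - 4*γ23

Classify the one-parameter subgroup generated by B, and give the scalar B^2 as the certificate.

B^2 term by term: the squares give (4)^2*(γ12)^2 + (-4)^2*(γ23)^2 = 16*(+1) + 16*(-1) = 0 (each basis 2-blade squares to minus the product of its generators' squares); cross terms between blades sharing an index anticommute and cancel. So B^2 = 0.
Answer: null-rotation, certificate B^2 = 0. No conjugation can change B^2 = 0; the sign gives the class.


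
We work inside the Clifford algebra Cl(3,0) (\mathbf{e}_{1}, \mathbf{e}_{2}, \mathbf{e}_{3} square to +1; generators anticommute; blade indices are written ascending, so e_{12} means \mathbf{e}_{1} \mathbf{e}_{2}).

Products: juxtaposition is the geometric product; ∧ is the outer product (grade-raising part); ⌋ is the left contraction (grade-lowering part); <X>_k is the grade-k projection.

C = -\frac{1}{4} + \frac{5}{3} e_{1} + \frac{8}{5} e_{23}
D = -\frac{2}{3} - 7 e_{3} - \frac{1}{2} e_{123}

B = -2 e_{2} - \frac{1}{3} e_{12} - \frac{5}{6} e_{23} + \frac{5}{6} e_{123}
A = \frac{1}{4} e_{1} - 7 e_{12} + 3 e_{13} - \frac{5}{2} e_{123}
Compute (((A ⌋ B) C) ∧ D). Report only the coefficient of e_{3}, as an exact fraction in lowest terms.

step 1: -\frac{1}{4} + \frac{29}{12} e_{2} + \frac{35}{6} e_{3} + \frac{5}{24} e_{23}
step 2: -\frac{13}{48} - \frac{5}{12} e_{1} - \frac{159}{16} e_{2} + \frac{289}{120} e_{3} - \frac{145}{36} e_{12} - \frac{175}{18} e_{13} - \frac{217}{480} e_{23} + \frac{25}{72} e_{123}
step 3: \frac{13}{72} + \frac{5}{18} e_{1} + \frac{53}{8} e_{2} + \frac{209}{720} e_{3} + \frac{145}{54} e_{12} + \frac{1015}{108} e_{13} + \frac{25151}{360} e_{23} + \frac{24277}{864} e_{123}
Answer: \frac{209}{720}


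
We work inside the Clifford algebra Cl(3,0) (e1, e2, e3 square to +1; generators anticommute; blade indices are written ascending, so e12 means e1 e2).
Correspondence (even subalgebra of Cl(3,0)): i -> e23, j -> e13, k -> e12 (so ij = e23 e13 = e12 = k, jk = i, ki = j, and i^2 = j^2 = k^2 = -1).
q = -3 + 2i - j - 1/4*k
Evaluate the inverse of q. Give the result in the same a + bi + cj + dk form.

In blades: q = -3 - 1/4*e12 - e13 + 2*e23.
With qbar = -3 + 1/4*e12 + e13 - 2*e23 (scalar fixed, mapped units negated), q qbar = 225/16 (the sum of squared coefficients), so q^-1 = qbar / (225/16) = -16/75 + 4/225*e12 + 16/225*e13 - 32/225*e23; translating back:
Answer: -16/75 - 32/225*i + 16/225*j + 4/225*k


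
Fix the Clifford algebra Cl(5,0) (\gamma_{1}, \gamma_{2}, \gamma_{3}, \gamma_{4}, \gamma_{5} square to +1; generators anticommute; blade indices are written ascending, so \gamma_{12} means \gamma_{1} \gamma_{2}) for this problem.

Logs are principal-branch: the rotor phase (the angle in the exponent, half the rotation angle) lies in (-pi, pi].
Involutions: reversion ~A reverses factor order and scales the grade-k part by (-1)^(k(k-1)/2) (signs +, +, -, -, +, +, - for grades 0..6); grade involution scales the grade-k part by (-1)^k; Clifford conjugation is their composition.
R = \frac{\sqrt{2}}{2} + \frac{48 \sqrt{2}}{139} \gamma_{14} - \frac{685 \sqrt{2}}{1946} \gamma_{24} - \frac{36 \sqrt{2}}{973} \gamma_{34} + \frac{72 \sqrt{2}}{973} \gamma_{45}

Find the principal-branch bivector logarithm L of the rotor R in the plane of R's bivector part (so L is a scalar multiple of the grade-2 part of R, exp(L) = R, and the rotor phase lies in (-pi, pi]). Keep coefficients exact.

The scalar part of R is \frac{\sqrt{2}}{2}, so the principal-branch rotor phase is pinned; divide the bivector part by its sine to get the unit plane — L is the phase times that plane.
Concretely: cos(phase) = \frac{\sqrt{2}}{2} gives phase = ±\frac{\pi}{4}, and since phase/sin(phase) is even the sign is immaterial: L = (phase/sin(phase)) * <R>_2 = (\frac{\sqrt{2} \pi}{4}) * <R>_2.
Answer: \frac{24 \pi}{139} \gamma_{14} - \frac{685 \pi}{3892} \gamma_{24} - \frac{18 \pi}{973} \gamma_{34} + \frac{36 \pi}{973} \gamma_{45}


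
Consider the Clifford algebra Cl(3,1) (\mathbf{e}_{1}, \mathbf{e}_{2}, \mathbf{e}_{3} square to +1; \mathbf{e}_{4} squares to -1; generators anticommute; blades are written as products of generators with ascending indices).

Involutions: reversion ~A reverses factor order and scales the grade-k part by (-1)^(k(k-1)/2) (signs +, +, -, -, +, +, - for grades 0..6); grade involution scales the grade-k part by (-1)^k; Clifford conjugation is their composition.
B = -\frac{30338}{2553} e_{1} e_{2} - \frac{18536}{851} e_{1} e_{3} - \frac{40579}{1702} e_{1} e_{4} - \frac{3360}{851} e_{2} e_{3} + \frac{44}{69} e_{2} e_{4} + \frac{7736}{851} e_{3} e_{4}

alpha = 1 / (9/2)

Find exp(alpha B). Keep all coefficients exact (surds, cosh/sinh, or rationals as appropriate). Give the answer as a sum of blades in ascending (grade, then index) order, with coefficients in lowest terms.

B^2 term by term: the squares give (-\frac{30338}{2553})^2*(e_{1} e_{2})^2 + (-\frac{18536}{851})^2*(e_{1} e_{3})^2 + (-\frac{40579}{1702})^2*(e_{1} e_{4})^2 + (-\frac{3360}{851})^2*(e_{2} e_{3})^2 + (\frac{44}{69})^2*(e_{2} e_{4})^2 + (\frac{7736}{851})^2*(e_{3} e_{4})^2 = \frac{920394244}{6517809}*(-1) + \frac{343583296}{724201}*(-1) + \frac{1646655241}{2896804}*(+1) + \frac{11289600}{724201}*(-1) + \frac{1936}{4761}*(+1) + \frac{59845696}{724201}*(+1) = \frac{81}{4} (each basis 2-blade squares to minus the product of its generators' squares); cross terms between blades sharing an index anticommute and cancel; the commuting (index-disjoint) pairs give grade-4 terms 2*c*c'*(blade product), which cancel blade by blade — e_{1} e_{2} e_{3} e_{4}: -\frac{469389536}{2172603} + \frac{1631168}{58719} + \frac{136345440}{724201} = 0 — confirming B is simple. So B^2 = \frac{81}{4}.
B^2 = \frac{81}{4} — a positive square means the series sums to a boost: l = \frac{9}{2}, alpha*l = 1, so exp(alpha B) = cosh(1) + (sinh(1)/(\frac{9}{2}))*B = \cosh{\left(1 \right)} + (\frac{2 \sinh{\left(1 \right)}}{9})*B.
Answer: \cosh{\left(1 \right)} - \frac{60676 \sinh{\left(1 \right)}}{22977} e_{1} e_{2} - \frac{37072 \sinh{\left(1 \right)}}{7659} e_{1} e_{3} - \frac{40579 \sinh{\left(1 \right)}}{7659} e_{1} e_{4} - \frac{2240 \sinh{\left(1 \right)}}{2553} e_{2} e_{3} + \frac{88 \sinh{\left(1 \right)}}{621} e_{2} e_{4} + \frac{15472 \sinh{\left(1 \right)}}{7659} e_{3} e_{4}


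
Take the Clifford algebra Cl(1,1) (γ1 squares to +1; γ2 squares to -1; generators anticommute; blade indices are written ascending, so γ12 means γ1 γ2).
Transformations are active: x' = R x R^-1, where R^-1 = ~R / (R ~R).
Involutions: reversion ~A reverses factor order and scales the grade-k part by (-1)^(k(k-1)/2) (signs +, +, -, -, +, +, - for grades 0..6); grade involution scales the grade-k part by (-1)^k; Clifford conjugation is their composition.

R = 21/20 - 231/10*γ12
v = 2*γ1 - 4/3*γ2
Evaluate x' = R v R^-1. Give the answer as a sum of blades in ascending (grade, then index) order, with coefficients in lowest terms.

~R = 21/20 + 231/10*γ12, and R ~R = -213003/400, so R^-1 = ~R / (-213003/400).
R v = -287/10*γ1 + 224/5*γ2
Answer: -2734/1449*γ1 + 1676/1449*γ2


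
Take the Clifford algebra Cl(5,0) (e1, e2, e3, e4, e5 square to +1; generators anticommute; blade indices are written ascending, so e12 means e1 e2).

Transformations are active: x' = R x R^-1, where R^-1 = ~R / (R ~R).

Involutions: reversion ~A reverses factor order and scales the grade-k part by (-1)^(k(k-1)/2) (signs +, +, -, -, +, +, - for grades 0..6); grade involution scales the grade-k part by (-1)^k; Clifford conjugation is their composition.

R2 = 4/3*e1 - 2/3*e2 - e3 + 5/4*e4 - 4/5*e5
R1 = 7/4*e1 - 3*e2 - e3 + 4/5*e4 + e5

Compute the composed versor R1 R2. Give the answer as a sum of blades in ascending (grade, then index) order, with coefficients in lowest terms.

Distribute over the terms of R1 (each basis-blade product reordered to ascending indices, repeated generators contracted through their squares):
(7/4*e1) R2 = 7/3 - 7/6*e12 - 7/4*e13 + 35/16*e14 - 7/5*e15
(-3*e2) R2 = 2 + 4*e12 + 3*e23 - 15/4*e24 + 12/5*e25
(-e3) R2 = 1 + 4/3*e13 - 2/3*e23 - 5/4*e34 + 4/5*e35
(4/5*e4) R2 = 1 - 16/15*e14 + 8/15*e24 + 4/5*e34 - 16/25*e45
(e5) R2 = -4/5 - 4/3*e15 + 2/3*e25 + e35 - 5/4*e45
Summing the partial products and collecting blades:
Answer: 83/15 + 17/6*e12 - 5/12*e13 + 269/240*e14 - 41/15*e15 + 7/3*e23 - 193/60*e24 + 46/15*e25 - 9/20*e34 + 9/5*e35 - 189/100*e45


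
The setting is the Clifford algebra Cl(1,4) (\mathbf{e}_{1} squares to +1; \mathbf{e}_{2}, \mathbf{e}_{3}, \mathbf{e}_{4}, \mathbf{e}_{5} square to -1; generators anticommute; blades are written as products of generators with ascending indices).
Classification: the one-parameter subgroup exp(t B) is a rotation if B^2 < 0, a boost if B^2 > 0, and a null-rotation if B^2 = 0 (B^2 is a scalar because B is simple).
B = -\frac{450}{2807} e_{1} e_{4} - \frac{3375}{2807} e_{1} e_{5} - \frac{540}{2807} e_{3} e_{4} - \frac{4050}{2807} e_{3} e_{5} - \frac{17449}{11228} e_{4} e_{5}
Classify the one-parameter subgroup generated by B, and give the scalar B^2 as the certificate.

B^2 term by term: the squares give (-\frac{450}{2807})^2*(e_{1} e_{4})^2 + (-\frac{3375}{2807})^2*(e_{1} e_{5})^2 + (-\frac{540}{2807})^2*(e_{3} e_{4})^2 + (-\frac{4050}{2807})^2*(e_{3} e_{5})^2 + (-\frac{17449}{11228})^2*(e_{4} e_{5})^2 = \frac{202500}{7879249}*(+1) + \frac{11390625}{7879249}*(+1) + \frac{291600}{7879249}*(-1) + \frac{16402500}{7879249}*(-1) + \frac{304467601}{126067984}*(-1) = -\frac{49}{16} (each basis 2-blade squares to minus the product of its generators' squares); cross terms between blades sharing an index anticommute and cancel; the commuting (index-disjoint) pairs give grade-4 terms 2*c*c'*(blade product), which cancel blade by blade — e_{1} e_{3} e_{4} e_{5}: -\frac{3645000}{7879249} + \frac{3645000}{7879249} = 0 — confirming B is simple. So B^2 = -\frac{49}{16}.
Answer: rotation, certificate B^2 = -\frac{49}{16}. Because -\frac{49}{16} is invariant under every versor sandwich, the classification follows from its sign alone.


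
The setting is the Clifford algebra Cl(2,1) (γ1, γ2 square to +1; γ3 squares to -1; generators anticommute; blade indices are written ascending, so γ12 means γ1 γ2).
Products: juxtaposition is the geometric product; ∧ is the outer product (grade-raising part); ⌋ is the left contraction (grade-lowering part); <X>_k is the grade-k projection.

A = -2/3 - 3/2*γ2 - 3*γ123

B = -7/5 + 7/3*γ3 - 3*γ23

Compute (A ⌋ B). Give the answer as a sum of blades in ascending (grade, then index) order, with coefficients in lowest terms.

step 1: 14/15 + 53/18*γ3 + 2*γ23
Answer: 14/15 + 53/18*γ3 + 2*γ23


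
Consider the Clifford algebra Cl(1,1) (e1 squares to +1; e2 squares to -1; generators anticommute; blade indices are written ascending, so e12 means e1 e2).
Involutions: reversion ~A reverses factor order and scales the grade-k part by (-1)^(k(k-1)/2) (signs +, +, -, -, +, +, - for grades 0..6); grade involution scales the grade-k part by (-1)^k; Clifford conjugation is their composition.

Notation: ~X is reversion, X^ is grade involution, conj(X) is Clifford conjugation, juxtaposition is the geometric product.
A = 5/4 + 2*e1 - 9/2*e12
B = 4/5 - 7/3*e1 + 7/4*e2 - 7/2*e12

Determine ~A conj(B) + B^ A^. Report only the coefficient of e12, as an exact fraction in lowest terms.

first term: 257/12 + 1487/120*e1 - 91/16*e2 + 179/40*e12
second term: 145/12 + 1103/120*e1 - 315/16*e2 - 459/40*e12
Answer: -7


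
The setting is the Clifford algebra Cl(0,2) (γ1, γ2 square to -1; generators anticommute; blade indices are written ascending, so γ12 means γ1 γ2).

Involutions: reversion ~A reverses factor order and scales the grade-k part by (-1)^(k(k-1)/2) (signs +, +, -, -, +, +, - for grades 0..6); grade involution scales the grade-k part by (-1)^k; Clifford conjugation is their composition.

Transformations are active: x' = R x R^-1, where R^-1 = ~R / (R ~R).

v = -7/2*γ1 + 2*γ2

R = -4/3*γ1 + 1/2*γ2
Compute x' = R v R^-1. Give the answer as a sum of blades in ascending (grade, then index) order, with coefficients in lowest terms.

~R = -4/3*γ1 + 1/2*γ2, and R ~R = -73/36, so R^-1 = ~R / (-73/36).
R v = -17/3 - 11/12*γ12
Answer: -577/146*γ1 + 58/73*γ2


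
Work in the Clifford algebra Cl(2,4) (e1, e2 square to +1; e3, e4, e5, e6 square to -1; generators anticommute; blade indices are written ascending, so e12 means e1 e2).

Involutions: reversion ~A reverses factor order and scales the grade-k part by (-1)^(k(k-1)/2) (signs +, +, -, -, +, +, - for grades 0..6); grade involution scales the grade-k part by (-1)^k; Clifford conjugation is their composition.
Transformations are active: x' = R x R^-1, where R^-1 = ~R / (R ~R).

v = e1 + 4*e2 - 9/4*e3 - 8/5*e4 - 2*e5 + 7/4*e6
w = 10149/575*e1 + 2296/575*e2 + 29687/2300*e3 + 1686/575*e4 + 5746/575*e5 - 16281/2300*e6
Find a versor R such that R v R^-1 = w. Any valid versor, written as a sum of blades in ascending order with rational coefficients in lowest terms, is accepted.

Key observation: q(v) = q(w) = 463/200 (sandwiches preserve the norm), so R = v + w = 10724/575*e1 + 4596/575*e2 + 6128/575*e3 + 766/575*e4 + 4596/575*e5 - 3064/575*e6 works whenever it is invertible — the component of v along it is kept and (v - w)/2 reverses, sending v to w.
Answer: 10724/575*e1 + 4596/575*e2 + 6128/575*e3 + 766/575*e4 + 4596/575*e5 - 3064/575*e6


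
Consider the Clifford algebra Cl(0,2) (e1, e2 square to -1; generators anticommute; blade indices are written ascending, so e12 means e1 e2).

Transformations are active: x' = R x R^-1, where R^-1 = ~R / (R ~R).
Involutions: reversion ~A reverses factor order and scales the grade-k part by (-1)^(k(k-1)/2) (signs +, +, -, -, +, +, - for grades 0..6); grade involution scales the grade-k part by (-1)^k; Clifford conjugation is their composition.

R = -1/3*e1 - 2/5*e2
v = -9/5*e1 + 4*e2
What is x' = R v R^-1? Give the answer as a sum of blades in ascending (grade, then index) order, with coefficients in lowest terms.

~R = -1/3*e1 - 2/5*e2, and R ~R = -61/225, so R^-1 = ~R / (-61/225).
R v = 1 - 154/75*e12
Answer: 1299/305*e1 - 64/61*e2


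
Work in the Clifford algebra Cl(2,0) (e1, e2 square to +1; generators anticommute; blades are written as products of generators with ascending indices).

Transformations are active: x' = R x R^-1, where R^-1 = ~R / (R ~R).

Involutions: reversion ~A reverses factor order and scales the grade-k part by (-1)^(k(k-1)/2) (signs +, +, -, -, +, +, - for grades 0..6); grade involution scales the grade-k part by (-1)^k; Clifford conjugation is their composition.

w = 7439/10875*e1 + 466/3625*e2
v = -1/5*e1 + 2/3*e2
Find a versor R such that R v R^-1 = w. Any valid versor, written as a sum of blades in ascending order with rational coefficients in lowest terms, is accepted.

Here q(v) = q(w) = 109/225; the classical choice R = v + w = 5264/10875*e1 + 8648/10875*e2 then realises v -> w under the sandwich.
Answer: 5264/10875*e1 + 8648/10875*e2


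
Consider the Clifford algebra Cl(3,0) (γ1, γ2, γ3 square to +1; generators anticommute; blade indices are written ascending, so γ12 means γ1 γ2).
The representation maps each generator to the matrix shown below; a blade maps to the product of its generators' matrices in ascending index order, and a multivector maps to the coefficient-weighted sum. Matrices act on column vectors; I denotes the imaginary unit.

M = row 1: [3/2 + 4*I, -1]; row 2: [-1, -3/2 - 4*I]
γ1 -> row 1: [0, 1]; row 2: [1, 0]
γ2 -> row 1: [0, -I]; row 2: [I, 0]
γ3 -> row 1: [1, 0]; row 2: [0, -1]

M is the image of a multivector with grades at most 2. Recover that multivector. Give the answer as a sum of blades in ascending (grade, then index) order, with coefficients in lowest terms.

Method: 1, rho(γ1), rho(γ2), rho(γ3) form a trace-orthogonal basis of the 2x2 complex matrices (tr(X Y) = 2 if X = Y, else 0), so M = m0*1 + m1*rho(γ1) + m2*rho(γ2) + m3*rho(γ3) with m0 = tr(M)/2 = 0, m1 = tr(M rho(γ1))/2 = -1, m2 = tr(M rho(γ2))/2 = 0, m3 = tr(M rho(γ3))/2 = 3/2 + 4*I.
Multiplying table entries, the bivector images are rho(γ12) = I*rho(γ3), rho(γ13) = -I*rho(γ2), rho(γ23) = I*rho(γ1); with real blade coefficients the real parts of m0..m3 are the coefficients of 1, γ1, γ2, γ3 and the imaginary parts give the bivectors (γ23: Im m1, γ13: -Im m2, γ12: Im m3).
Answer: -γ1 + 3/2*γ3 + 4*γ12


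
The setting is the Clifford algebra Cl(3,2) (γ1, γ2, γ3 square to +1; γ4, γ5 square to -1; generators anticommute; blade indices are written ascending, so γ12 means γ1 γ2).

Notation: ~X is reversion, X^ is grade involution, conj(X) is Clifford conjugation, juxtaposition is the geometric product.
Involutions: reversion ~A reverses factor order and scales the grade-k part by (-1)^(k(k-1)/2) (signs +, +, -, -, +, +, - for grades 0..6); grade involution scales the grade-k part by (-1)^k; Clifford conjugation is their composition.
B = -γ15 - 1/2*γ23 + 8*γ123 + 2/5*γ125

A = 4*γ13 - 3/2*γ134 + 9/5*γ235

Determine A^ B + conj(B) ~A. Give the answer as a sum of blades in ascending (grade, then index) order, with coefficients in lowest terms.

first term: 32*γ2 - 9/10*γ5 + 2*γ12 - 18/25*γ13 - 72/5*γ15 - 12*γ24 + 4*γ35 + 9/5*γ123 + 3/4*γ124 + 8/5*γ235 - 3/2*γ345 + 3/5*γ2345
second term: -32*γ2 + 9/10*γ5 - 2*γ12 + 18/25*γ13 + 72/5*γ15 + 12*γ24 - 4*γ35 + 9/5*γ123 + 3/4*γ124 + 8/5*γ235 - 3/2*γ345 + 3/5*γ2345
Answer: 18/5*γ123 + 3/2*γ124 + 16/5*γ235 - 3*γ345 + 6/5*γ2345


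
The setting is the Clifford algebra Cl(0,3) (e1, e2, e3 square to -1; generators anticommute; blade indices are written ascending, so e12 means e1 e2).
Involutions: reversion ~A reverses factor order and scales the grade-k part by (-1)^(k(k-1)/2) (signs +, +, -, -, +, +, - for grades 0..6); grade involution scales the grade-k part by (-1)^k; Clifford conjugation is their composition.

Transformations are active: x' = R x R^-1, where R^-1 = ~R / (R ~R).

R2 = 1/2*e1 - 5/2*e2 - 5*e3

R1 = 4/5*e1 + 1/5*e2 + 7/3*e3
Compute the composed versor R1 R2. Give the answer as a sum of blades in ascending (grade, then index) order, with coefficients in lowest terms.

Distribute over the terms of R1 (each basis-blade product reordered to ascending indices, repeated generators contracted through their squares):
(4/5*e1) R2 = -2/5 - 2*e12 - 4*e13
(1/5*e2) R2 = 1/2 - 1/10*e12 - e23
(7/3*e3) R2 = 35/3 - 7/6*e13 + 35/6*e23
Summing the partial products and collecting blades:
Answer: 353/30 - 21/10*e12 - 31/6*e13 + 29/6*e23


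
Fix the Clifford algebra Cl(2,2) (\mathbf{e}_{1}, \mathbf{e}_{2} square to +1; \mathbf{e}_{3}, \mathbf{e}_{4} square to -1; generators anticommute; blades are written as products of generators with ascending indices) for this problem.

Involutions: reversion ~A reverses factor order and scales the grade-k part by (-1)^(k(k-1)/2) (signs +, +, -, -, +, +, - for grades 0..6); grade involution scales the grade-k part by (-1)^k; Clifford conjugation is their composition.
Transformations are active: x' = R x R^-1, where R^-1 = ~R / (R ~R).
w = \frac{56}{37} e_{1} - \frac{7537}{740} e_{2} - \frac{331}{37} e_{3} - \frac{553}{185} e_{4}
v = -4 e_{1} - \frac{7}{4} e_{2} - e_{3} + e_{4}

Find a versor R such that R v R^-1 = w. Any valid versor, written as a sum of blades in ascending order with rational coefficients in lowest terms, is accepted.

Here q(v) = q(w) = \frac{273}{16}; the classical choice R = v + w = -\frac{92}{37} e_{1} - \frac{2208}{185} e_{2} - \frac{368}{37} e_{3} - \frac{368}{185} e_{4} then realises v -> w under the sandwich.
Answer: -\frac{92}{37} e_{1} - \frac{2208}{185} e_{2} - \frac{368}{37} e_{3} - \frac{368}{185} e_{4}


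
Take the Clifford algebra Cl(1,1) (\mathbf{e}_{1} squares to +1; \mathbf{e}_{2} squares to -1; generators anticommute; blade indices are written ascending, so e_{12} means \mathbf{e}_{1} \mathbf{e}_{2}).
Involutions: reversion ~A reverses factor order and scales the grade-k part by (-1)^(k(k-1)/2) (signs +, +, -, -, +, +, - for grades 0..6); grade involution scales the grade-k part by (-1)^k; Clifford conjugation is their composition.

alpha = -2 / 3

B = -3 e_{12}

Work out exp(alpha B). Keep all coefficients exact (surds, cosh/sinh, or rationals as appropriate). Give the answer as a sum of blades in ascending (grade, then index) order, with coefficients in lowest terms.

B^2 = (-3)^2*(e_{12})^2 = 9*(+1) = 9 (a basis 2-blade squares to minus the product of its generators' squares).
B^2 = 9 — hyperbolic case — the even/odd split gives cosh and sinh: l = 3, alpha*l = -2, so exp(alpha B) = cosh(-2) + (sinh(-2)/3)*B = \cosh{\left(2 \right)} + (- \frac{\sinh{\left(2 \right)}}{3})*B.
Answer: \cosh{\left(2 \right)} + \sinh{\left(2 \right)} e_{12}


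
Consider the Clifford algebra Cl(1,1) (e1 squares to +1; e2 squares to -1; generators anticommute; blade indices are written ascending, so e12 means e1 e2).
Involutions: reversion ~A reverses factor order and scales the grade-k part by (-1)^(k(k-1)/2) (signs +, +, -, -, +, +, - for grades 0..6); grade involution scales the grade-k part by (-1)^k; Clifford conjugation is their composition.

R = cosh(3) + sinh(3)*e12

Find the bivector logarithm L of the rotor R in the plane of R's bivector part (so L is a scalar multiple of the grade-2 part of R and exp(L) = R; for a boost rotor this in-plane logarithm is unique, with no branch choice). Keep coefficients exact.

The scalar part of R is cosh(3), so cosh pins the rapidity up to sign — the sign comes from the bivector part; dividing that part by sinh of the rapidity yields the plane, and the in-plane L = rapidity * plane is unique because the two sign choices cancel.
Concretely: cosh(rapidity) = cosh(3) gives rapidity = ±3, and since rapidity/sinh(rapidity) is even the sign is immaterial: L = (rapidity/sinh(rapidity)) * <R>_2 = (3/sinh(3)) * <R>_2.
Answer: 3*e12


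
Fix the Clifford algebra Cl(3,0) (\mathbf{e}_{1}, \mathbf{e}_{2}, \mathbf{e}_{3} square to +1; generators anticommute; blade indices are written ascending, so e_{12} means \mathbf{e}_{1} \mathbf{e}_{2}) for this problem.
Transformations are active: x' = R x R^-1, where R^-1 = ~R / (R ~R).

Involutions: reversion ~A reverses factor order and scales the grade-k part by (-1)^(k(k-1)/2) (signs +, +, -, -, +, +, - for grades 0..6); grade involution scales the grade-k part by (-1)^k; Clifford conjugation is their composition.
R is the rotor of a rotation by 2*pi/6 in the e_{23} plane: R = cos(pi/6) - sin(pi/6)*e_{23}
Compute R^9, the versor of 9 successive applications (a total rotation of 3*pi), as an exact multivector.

Half-angle bookkeeping: 9 applications in e_{23} add up to rotor phase 9*pi/6 = \frac{3 \pi}{2}, so R^9 = cos(\frac{3 \pi}{2}) - sin(\frac{3 \pi}{2})*e_{23}.
cos(\frac{3 \pi}{2}) = 0 and sin(\frac{3 \pi}{2}) = -1, so R^9 = e_{23}. The net rotation is 1*pi (after discarding 1 full turn, each of which contributes a factor -1 to the rotor); the rotor keeps the half-angle phase exactly.
Answer: e_{23}


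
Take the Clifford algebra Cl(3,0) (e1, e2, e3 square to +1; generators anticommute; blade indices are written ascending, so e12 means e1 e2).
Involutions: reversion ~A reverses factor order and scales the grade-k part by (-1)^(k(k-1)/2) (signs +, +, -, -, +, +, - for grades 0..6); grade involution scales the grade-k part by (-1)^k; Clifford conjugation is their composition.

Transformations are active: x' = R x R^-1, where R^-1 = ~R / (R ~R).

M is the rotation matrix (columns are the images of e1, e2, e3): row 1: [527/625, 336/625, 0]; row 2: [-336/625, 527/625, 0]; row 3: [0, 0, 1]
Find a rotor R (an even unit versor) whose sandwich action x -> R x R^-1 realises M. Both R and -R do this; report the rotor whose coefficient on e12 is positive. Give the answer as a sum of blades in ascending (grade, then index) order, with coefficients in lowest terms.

Method: write R = a + b12*e12 + b13*e13 + b23*e23 with a^2 + b12^2 + b13^2 + b23^2 = 1 (so R^-1 = ~R). Expanding the columns R e_j ~R gives tr M = 4a^2 - 1 and, from the antisymmetric part, M21 - M12 = -4a*b12, M13 - M31 = 4a*b13, M32 - M23 = -4a*b23.
Here tr M = 1679/625, so a^2 = (1 + tr M)/4 = 576/625 and a = ±24/25. Taking a = 24/25: M21 - M12 = -672/625, M13 - M31 = 0, M32 - M23 = 0, giving b12 = 7/25, b13 = 0, b23 = 0, i.e. R = 24/25 + 7/25*e12.
Its e12 coefficient is already positive.
Answer: 24/25 + 7/25*e12. Why the constraint matters: R and -R act identically through the sandwich — M has trace 1679/625 either way — so only the sign condition on e12 picks one of the two preimages.


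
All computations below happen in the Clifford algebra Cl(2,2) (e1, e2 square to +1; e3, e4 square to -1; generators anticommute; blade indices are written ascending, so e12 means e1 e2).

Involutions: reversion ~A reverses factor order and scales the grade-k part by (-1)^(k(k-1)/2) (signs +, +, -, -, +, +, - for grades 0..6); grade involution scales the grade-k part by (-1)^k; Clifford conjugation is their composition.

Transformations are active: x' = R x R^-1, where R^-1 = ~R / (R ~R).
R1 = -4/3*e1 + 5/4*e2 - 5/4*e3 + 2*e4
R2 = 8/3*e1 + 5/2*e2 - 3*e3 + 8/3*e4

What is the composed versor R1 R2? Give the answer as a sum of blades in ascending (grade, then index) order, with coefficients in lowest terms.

Distribute over the terms of R1 (each basis-blade product reordered to ascending indices, repeated generators contracted through their squares):
(-4/3*e1) R2 = -32/9 - 10/3*e12 + 4*e13 - 32/9*e14
(5/4*e2) R2 = 25/8 - 10/3*e12 - 15/4*e23 + 10/3*e24
(-5/4*e3) R2 = -15/4 + 10/3*e13 + 25/8*e23 - 10/3*e34
(2*e4) R2 = -16/3 - 16/3*e14 - 5*e24 + 6*e34
Summing the partial products and collecting blades:
Answer: -685/72 - 20/3*e12 + 22/3*e13 - 80/9*e14 - 5/8*e23 - 5/3*e24 + 8/3*e34
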